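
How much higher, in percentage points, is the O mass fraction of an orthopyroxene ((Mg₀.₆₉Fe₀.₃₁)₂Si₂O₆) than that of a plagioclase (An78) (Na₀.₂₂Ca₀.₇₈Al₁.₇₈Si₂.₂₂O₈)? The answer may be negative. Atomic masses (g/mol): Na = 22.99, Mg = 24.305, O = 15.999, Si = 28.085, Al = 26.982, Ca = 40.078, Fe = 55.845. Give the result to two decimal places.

-3.03 percentage points

O in (Mg₀.₆₉Fe₀.₃₁)₂Si₂O₆: molar mass 220.329 g/mol; 6×15.999 = 95.994 g → 43.57 wt%.
O in Na₀.₂₂Ca₀.₇₈Al₁.₇₈Si₂.₂₂O₈: molar mass 274.687 g/mol; 8×15.999 = 127.992 g → 46.60 wt%.
Difference = 43.57 − 46.60 = -3.03 percentage points.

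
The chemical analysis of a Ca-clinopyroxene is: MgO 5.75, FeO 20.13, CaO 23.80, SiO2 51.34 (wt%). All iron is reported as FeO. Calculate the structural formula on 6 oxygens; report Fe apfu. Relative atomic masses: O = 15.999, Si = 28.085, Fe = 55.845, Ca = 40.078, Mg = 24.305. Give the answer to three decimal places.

0.658 Fe apfu

5.75 wt% MgO ÷ 40.304 g/mol = 0.14267 mol, giving 0.14267 Mg and 0.14267 O.
20.13 wt% FeO ÷ 71.844 g/mol = 0.28019 mol, giving 0.28019 Fe and 0.28019 O.
23.80 wt% CaO ÷ 56.077 g/mol = 0.42442 mol, giving 0.42442 Ca and 0.42442 O.
51.34 wt% SiO2 ÷ 60.083 g/mol = 0.85448 mol, giving 0.85448 Si and 1.70896 O.
Oxygen sums to 2.55624; scaling by 6/2.55624 = 2.34720 puts the formula on 6 O.
Fe: 0.28019 × 2.34720 = 0.658 atoms per formula unit.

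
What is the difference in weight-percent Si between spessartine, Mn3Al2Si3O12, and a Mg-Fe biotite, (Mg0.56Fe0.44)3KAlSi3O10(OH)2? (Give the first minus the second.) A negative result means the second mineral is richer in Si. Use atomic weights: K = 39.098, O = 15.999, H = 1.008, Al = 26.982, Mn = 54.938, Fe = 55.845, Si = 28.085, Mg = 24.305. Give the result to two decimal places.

First mineral: 84.255 g Si in 495.021 g formula = 17.02 wt% Si.
Second mineral: 84.255 g Si in 458.887 g formula = 18.36 wt% Si.
17.02% − 18.36% gives a difference of -1.34 percentage points.

-1.34 percentage points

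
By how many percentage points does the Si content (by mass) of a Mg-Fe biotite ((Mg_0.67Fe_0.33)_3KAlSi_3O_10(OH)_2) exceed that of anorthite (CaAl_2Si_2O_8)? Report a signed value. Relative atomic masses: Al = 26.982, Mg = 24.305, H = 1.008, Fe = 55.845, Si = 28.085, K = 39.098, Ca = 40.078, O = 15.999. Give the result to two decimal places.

-1.40 percentage points

M((Mg_0.67Fe_0.33)_3KAlSi_3O_10(OH)_2) = 448.479 g/mol, so wt% Si = 84.255/448.479 × 100 = 18.79%.
M(CaAl_2Si_2O_8) = 278.204 g/mol, so wt% Si = 56.170/278.204 × 100 = 20.19%.
18.79 − 20.19 = -1.40 pp.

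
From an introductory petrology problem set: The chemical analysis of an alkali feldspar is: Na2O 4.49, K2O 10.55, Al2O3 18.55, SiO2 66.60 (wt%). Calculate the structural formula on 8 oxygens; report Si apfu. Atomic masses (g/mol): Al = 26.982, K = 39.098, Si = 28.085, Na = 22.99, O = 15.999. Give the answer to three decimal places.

3.009 Si apfu

Na2O (M=61.979): mol = 0.07244; Na = 0.14488, O = 0.07244.
K2O (M=94.195): mol = 0.11200; K = 0.22400, O = 0.11200.
Al2O3 (M=101.961): mol = 0.18193; Al = 0.36386, O = 0.54579.
SiO2 (M=60.083): mol = 1.10847; Si = 1.10847, O = 2.21694.
ΣO = 2.94717; factor = 8/ΣO = 2.71447.
Si apfu = 1.10847 × 2.71447 = 3.009.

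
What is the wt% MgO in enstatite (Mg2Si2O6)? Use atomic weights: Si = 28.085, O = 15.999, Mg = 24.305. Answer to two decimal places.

M(Mg2Si2O6) = 200.774 g/mol; M(MgO) = 40.304 g/mol.
Moles MgO per formula unit = 2 Mg ÷ 1 = 2.0000.
MgO fraction = (2.0000 × 40.304) / 200.774 = 80.608/200.774 = 0.4015.

40.15 wt%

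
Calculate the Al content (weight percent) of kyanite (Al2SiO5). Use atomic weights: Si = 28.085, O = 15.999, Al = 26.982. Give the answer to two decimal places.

33.30 weight percent

Molar mass of Al2SiO5: 2*26.982 + 1*28.085 + 5*15.999 = 162.044 g/mol.
Mass of Al per formula unit: 2 × 26.982 = 53.964 g.
Weight fraction Al = 53.964 / 162.044 = 0.3330.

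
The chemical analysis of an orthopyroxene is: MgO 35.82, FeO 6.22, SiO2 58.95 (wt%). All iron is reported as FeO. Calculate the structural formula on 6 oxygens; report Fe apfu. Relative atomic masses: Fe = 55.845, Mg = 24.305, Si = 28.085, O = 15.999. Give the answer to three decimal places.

0.177 Fe apfu

MgO (M=40.304): mol = 0.88875; Mg = 0.88875, O = 0.88875.
FeO (M=71.844): mol = 0.08658; Fe = 0.08658, O = 0.08658.
SiO2 (M=60.083): mol = 0.98114; Si = 0.98114, O = 1.96228.
ΣO = 2.93761; factor = 6/ΣO = 2.04248.
Fe apfu = 0.08658 × 2.04248 = 0.177.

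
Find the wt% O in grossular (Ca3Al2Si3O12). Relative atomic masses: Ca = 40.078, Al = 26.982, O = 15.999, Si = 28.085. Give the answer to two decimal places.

Formula mass = 3*40.078 + 2*26.982 + 3*28.085 + 12*15.999 = 450.441 g/mol, of which 191.988 g is O.
So O makes up 191.988/450.441 = 0.4262 of the mass, i.e. 42.62%.

42.62 weight percent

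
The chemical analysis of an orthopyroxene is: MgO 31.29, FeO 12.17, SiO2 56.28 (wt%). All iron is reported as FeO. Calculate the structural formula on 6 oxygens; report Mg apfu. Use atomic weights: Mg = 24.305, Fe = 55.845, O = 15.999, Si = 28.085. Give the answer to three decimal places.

1.652 Mg apfu

MgO (M=40.304): mol = 0.77635; Mg = 0.77635, O = 0.77635.
FeO (M=71.844): mol = 0.16939; Fe = 0.16939, O = 0.16939.
SiO2 (M=60.083): mol = 0.93670; Si = 0.93670, O = 1.87340.
ΣO = 2.81914; factor = 6/ΣO = 2.12831.
Mg apfu = 0.77635 × 2.12831 = 1.652.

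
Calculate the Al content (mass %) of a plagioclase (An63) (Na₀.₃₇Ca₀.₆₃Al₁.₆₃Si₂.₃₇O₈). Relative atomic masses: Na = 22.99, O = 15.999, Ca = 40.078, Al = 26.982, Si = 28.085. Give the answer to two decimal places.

16.15 mass %

Molar mass of Na₀.₃₇Ca₀.₆₃Al₁.₆₃Si₂.₃₇O₈: 0.37*22.99 + 0.63*40.078 + 1.63*26.982 + 2.37*28.085 + 8*15.999 = 272.290 g/mol.
Mass of Al per formula unit: 1.63 × 26.982 = 43.981 g.
Weight fraction Al = 43.981 / 272.290 = 0.1615.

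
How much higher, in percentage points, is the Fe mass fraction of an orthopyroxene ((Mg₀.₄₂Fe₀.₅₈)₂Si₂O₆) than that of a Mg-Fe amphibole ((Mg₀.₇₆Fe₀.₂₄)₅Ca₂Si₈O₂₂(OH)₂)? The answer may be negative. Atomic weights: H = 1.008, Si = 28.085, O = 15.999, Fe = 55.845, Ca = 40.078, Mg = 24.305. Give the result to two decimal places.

19.41 percentage points

Fe in (Mg₀.₄₂Fe₀.₅₈)₂Si₂O₆: molar mass 237.360 g/mol; 1.16×55.845 = 64.780 g → 27.29 wt%.
Fe in (Mg₀.₇₆Fe₀.₂₄)₅Ca₂Si₈O₂₂(OH)₂: molar mass 850.201 g/mol; 1.20×55.845 = 67.014 g → 7.88 wt%.
Difference = 27.29 − 7.88 = 19.41 percentage points.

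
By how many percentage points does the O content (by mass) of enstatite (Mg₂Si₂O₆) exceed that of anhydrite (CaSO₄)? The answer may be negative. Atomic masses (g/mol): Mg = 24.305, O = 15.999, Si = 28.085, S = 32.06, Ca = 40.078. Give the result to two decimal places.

M(Mg₂Si₂O₆) = 200.774 g/mol, so wt% O = 95.994/200.774 × 100 = 47.81%.
M(CaSO₄) = 136.134 g/mol, so wt% O = 63.996/136.134 × 100 = 47.01%.
47.81 − 47.01 = 0.80 pp.

0.80 percentage points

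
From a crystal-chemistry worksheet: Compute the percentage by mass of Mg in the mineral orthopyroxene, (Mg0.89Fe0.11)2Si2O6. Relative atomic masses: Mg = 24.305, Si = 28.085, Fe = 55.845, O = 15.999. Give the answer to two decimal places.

20.83 mass %

Formula mass = 1.78·24.305 + 0.22·55.845 + 2·28.085 + 6·15.999 = 207.713 g/mol, of which 43.263 g is Mg.
So Mg makes up 43.263/207.713 = 0.2083 of the mass, i.e. 20.83%.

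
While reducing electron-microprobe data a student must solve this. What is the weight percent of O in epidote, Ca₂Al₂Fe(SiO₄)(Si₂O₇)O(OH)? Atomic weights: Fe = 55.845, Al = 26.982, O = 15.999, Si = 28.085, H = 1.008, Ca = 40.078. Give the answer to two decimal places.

43.04 mass %

M(Ca₂Al₂Fe(SiO₄)(Si₂O₇)O(OH)) = 483.215 g/mol.
O contributes 13 × 15.999 = 207.987 g per mole.
207.987/483.215 = 0.4304 → 43.04%.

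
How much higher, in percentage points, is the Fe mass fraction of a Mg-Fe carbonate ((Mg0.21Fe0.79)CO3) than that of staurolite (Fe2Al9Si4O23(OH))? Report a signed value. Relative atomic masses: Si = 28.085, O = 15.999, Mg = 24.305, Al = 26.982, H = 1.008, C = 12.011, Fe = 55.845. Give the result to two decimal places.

27.28 percentage points

First mineral: 44.118 g Fe in 109.230 g formula = 40.39 wt% Fe.
Second mineral: 111.690 g Fe in 851.852 g formula = 13.11 wt% Fe.
40.39% − 13.11% gives a difference of 27.28 percentage points.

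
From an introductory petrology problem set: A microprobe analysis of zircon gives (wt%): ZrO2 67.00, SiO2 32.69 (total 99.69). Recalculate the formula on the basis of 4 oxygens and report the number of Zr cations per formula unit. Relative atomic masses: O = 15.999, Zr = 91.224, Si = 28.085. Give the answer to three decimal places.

ZrO2: 67.00/123.222 = 0.54373 mol → 0.54373 mol Zr, 1.08746 mol O.
SiO2: 32.69/60.083 = 0.54408 mol → 0.54408 mol Si, 1.08816 mol O.
Total oxygen = 2.17562 mol. Normalization factor = 4/2.17562 = 1.83856.
Zr per 4 O = 0.54373 × 1.83856 = 1.000.

1.000 Zr apfu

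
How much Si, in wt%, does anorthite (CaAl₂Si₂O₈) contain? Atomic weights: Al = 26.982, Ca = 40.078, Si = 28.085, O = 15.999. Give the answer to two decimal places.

20.19 wt%

Formula mass = 1×40.078 + 2×26.982 + 2×28.085 + 8×15.999 = 278.204 g/mol, of which 56.170 g is Si.
So Si makes up 56.170/278.204 = 0.2019 of the mass, i.e. 20.19%.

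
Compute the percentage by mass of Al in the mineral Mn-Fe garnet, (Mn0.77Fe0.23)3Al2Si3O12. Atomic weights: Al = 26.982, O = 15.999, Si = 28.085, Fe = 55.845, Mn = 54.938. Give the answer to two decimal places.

10.89 wt%

Formula mass = 2.31·54.938 + 0.69·55.845 + 2·26.982 + 3·28.085 + 12·15.999 = 495.647 g/mol, of which 53.964 g is Al.
So Al makes up 53.964/495.647 = 0.1089 of the mass, i.e. 10.89%.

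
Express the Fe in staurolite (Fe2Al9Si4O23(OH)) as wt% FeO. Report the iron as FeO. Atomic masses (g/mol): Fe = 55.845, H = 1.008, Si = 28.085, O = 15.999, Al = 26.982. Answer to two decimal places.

Molar mass of Fe2Al9Si4O23(OH) = 2*55.845 + 9*26.982 + 4*28.085 + 24*15.999 + 1*1.008 = 851.852 g/mol.
Each formula unit contains 2 Fe, equivalent to 2/1 = 2.0000 mol FeO.
M(FeO) = 1×55.845 + 1×15.999 = 71.844 g/mol.
Mass of FeO per formula unit = 2.0000 × 71.844 = 143.688 g.
FeO wt% = 143.688 / 851.852 × 100 = 16.87%.

16.87 wt%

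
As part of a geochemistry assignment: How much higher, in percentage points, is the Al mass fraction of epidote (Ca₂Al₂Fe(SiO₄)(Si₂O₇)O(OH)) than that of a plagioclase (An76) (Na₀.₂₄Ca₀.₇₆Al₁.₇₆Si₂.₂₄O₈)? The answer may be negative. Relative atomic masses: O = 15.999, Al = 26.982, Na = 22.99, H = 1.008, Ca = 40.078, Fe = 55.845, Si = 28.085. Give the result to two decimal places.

-6.14 percentage points

First mineral: 53.964 g Al in 483.215 g formula = 11.17 wt% Al.
Second mineral: 47.488 g Al in 274.368 g formula = 17.31 wt% Al.
11.17% − 17.31% gives a difference of -6.14 percentage points.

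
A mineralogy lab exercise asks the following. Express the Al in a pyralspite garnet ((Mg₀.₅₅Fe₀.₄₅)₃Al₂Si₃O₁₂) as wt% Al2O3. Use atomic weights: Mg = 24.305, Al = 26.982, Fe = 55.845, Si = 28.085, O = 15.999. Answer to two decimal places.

22.88 wt%

M((Mg₀.₅₅Fe₀.₄₅)₃Al₂Si₃O₁₂) = 445.701 g/mol; M(Al2O3) = 101.961 g/mol.
Moles Al2O3 per formula unit = 2 Al ÷ 2 = 1.0000.
Al2O3 fraction = (1.0000 × 101.961) / 445.701 = 101.961/445.701 = 0.2288.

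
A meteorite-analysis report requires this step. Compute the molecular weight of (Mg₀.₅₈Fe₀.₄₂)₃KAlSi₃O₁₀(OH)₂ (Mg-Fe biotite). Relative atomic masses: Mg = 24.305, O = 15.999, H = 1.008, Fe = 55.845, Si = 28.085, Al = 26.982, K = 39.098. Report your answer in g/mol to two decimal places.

M = 1.74*24.305 + 1.26*55.845 + 1*39.098 + 1*26.982 + 3*28.085 + 12*15.999 + 2*1.008

456.99 g/mol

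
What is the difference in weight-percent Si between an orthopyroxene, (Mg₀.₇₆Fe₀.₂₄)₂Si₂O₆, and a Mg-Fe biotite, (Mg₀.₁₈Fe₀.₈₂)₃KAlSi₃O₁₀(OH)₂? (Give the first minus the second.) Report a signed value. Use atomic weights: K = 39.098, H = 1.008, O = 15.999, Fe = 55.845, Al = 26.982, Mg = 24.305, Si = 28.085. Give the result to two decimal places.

First mineral: 56.170 g Si in 215.913 g formula = 26.02 wt% Si.
Second mineral: 84.255 g Si in 494.842 g formula = 17.03 wt% Si.
26.02% − 17.03% gives a difference of 8.99 percentage points.

8.99 percentage points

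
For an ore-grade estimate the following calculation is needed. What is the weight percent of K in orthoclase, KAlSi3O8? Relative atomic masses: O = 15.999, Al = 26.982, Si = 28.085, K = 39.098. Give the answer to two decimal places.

Formula mass = 1×39.098 + 1×26.982 + 3×28.085 + 8×15.999 = 278.327 g/mol, of which 39.098 g is K.
So K makes up 39.098/278.327 = 0.1405 of the mass, i.e. 14.05%.

14.05 mass %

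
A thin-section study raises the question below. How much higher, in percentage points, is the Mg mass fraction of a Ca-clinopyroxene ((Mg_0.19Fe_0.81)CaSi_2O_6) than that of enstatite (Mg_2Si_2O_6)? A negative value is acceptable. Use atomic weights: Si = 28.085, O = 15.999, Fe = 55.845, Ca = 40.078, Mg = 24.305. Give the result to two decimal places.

-22.30 percentage points

M((Mg_0.19Fe_0.81)CaSi_2O_6) = 242.094 g/mol, so wt% Mg = 4.618/242.094 × 100 = 1.91%.
M(Mg_2Si_2O_6) = 200.774 g/mol, so wt% Mg = 48.610/200.774 × 100 = 24.21%.
1.91 − 24.21 = -22.30 pp.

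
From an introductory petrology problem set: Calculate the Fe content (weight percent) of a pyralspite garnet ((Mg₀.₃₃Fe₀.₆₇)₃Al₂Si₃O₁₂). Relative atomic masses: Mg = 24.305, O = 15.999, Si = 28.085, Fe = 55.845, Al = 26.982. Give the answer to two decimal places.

24.06 weight percent

M((Mg₀.₃₃Fe₀.₆₇)₃Al₂Si₃O₁₂) = 466.517 g/mol.
Fe contributes 2.01 × 55.845 = 112.248 g per mole.
112.248/466.517 = 0.2406 → 24.06%.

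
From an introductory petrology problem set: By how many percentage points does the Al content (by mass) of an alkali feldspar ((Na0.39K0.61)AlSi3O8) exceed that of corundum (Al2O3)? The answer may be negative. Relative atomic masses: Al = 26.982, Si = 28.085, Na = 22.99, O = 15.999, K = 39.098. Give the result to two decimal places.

Al in (Na0.39K0.61)AlSi3O8: molar mass 272.045 g/mol; 1×26.982 = 26.982 g → 9.92 wt%.
Al in Al2O3: molar mass 101.961 g/mol; 2×26.982 = 53.964 g → 52.93 wt%.
Difference = 9.92 − 52.93 = -43.01 percentage points.

-43.01 percentage points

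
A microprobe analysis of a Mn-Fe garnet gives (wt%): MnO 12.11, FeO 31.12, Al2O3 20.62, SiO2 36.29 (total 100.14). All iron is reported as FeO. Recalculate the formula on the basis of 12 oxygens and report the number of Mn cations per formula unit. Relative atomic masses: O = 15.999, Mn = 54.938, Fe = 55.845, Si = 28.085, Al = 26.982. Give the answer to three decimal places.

0.847 Mn apfu

MnO (M=70.937): mol = 0.17071; Mn = 0.17071, O = 0.17071.
FeO (M=71.844): mol = 0.43316; Fe = 0.43316, O = 0.43316.
Al2O3 (M=101.961): mol = 0.20223; Al = 0.40446, O = 0.60669.
SiO2 (M=60.083): mol = 0.60400; Si = 0.60400, O = 1.20800.
ΣO = 2.41856; factor = 12/ΣO = 4.96163.
Mn apfu = 0.17071 × 4.96163 = 0.847.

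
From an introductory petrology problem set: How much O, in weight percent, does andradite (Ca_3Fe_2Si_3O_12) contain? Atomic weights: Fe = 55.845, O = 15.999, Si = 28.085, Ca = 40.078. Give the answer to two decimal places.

Formula mass = 3×40.078 + 2×55.845 + 3×28.085 + 12×15.999 = 508.167 g/mol, of which 191.988 g is O.
So O makes up 191.988/508.167 = 0.3778 of the mass, i.e. 37.78%.

37.78 weight percent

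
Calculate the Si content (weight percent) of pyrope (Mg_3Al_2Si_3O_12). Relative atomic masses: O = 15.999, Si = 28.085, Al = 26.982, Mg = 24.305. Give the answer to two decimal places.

20.90 weight percent

Molar mass of Mg_3Al_2Si_3O_12: 3*24.305 + 2*26.982 + 3*28.085 + 12*15.999 = 403.122 g/mol.
Mass of Si per formula unit: 3 × 28.085 = 84.255 g.
Weight fraction Si = 84.255 / 403.122 = 0.2090.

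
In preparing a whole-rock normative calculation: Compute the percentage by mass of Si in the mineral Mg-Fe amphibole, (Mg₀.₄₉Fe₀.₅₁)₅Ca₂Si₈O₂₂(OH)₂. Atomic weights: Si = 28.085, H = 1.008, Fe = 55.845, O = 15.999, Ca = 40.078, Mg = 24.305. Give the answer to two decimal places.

25.17 weight percent

Molar mass of (Mg₀.₄₉Fe₀.₅₁)₅Ca₂Si₈O₂₂(OH)₂: 2.45·24.305 + 2.55·55.845 + 2·40.078 + 8·28.085 + 24·15.999 + 2·1.008 = 892.780 g/mol.
Mass of Si per formula unit: 8 × 28.085 = 224.680 g.
Weight fraction Si = 224.680 / 892.780 = 0.2517.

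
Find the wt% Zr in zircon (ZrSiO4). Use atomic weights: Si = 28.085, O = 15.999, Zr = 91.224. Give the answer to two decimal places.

49.77 wt%

Molar mass of ZrSiO4: 1·91.224 + 1·28.085 + 4·15.999 = 183.305 g/mol.
Mass of Zr per formula unit: 1 × 91.224 = 91.224 g.
Weight fraction Zr = 91.224 / 183.305 = 0.4977.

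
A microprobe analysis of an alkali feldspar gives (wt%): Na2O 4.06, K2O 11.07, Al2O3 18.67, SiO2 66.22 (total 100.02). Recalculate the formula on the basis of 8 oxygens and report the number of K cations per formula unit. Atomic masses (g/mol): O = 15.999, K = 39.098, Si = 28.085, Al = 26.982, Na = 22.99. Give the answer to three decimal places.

Na2O: 4.06/61.979 = 0.06551 mol → 0.13102 mol Na, 0.06551 mol O.
K2O: 11.07/94.195 = 0.11752 mol → 0.23504 mol K, 0.11752 mol O.
Al2O3: 18.67/101.961 = 0.18311 mol → 0.36622 mol Al, 0.54933 mol O.
SiO2: 66.22/60.083 = 1.10214 mol → 1.10214 mol Si, 2.20428 mol O.
Total oxygen = 2.93664 mol. Normalization factor = 8/2.93664 = 2.72420.
K per 8 O = 0.23504 × 2.72420 = 0.640.

0.640 K apfu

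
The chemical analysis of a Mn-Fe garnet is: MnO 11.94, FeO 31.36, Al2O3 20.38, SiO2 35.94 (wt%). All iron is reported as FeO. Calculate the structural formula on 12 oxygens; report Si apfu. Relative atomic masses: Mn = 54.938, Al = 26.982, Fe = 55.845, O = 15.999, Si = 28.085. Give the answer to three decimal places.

2.990 Si apfu

11.94 wt% MnO ÷ 70.937 g/mol = 0.16832 mol, giving 0.16832 Mn and 0.16832 O.
31.36 wt% FeO ÷ 71.844 g/mol = 0.43650 mol, giving 0.43650 Fe and 0.43650 O.
20.38 wt% Al2O3 ÷ 101.961 g/mol = 0.19988 mol, giving 0.39976 Al and 0.59964 O.
35.94 wt% SiO2 ÷ 60.083 g/mol = 0.59817 mol, giving 0.59817 Si and 1.19634 O.
Oxygen sums to 2.40080; scaling by 12/2.40080 = 4.99833 puts the formula on 12 O.
Si: 0.59817 × 4.99833 = 2.990 atoms per formula unit.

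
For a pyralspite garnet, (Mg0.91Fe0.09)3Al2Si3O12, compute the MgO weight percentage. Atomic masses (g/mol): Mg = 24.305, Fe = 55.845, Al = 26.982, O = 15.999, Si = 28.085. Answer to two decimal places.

26.73 wt%

Formula mass = 411.638 g/mol.
2.73 Mg → 2.7300 mol MgO per formula unit; M(MgO) = 40.304, so MgO mass = 110.030 g.
110.030/411.638 × 100 = 26.73 wt%.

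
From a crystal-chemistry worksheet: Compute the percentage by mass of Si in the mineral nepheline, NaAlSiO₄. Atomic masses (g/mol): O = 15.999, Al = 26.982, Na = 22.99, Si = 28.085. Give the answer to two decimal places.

Molar mass of NaAlSiO₄: 1*22.99 + 1*26.982 + 1*28.085 + 4*15.999 = 142.053 g/mol.
Mass of Si per formula unit: 1 × 28.085 = 28.085 g.
Weight fraction Si = 28.085 / 142.053 = 0.1977.

19.77 wt%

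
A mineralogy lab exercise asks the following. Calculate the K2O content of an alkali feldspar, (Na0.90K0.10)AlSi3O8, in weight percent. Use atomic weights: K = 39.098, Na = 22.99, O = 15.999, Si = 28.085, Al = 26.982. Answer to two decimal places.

1.79 wt%

Molar mass of (Na0.90K0.10)AlSi3O8 = 0.90·22.99 + 0.10·39.098 + 1·26.982 + 3·28.085 + 8·15.999 = 263.830 g/mol.
Each formula unit contains 0.10 K, equivalent to 0.10/2 = 0.0500 mol K2O.
M(K2O) = 2×39.098 + 1×15.999 = 94.195 g/mol.
Mass of K2O per formula unit = 0.0500 × 94.195 = 4.710 g.
K2O wt% = 4.710 / 263.830 × 100 = 1.79%.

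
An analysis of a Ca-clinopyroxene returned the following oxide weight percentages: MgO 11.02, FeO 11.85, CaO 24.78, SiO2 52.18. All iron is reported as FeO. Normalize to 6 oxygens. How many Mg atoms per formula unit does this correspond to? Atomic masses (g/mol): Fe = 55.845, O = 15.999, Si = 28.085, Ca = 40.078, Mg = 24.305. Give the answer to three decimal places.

0.627 Mg apfu

MgO: 11.02/40.304 = 0.27342 mol → 0.27342 mol Mg, 0.27342 mol O.
FeO: 11.85/71.844 = 0.16494 mol → 0.16494 mol Fe, 0.16494 mol O.
CaO: 24.78/56.077 = 0.44189 mol → 0.44189 mol Ca, 0.44189 mol O.
SiO2: 52.18/60.083 = 0.86847 mol → 0.86847 mol Si, 1.73694 mol O.
Total oxygen = 2.61719 mol. Normalization factor = 6/2.61719 = 2.29254.
Mg per 6 O = 0.27342 × 2.29254 = 0.627.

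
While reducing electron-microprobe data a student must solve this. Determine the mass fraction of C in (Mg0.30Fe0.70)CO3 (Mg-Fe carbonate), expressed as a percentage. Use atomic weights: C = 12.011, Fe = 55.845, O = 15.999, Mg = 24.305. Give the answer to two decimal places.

11.29 mass %

M((Mg0.30Fe0.70)CO3) = 106.391 g/mol.
C contributes 1 × 12.011 = 12.011 g per mole.
12.011/106.391 = 0.1129 → 11.29%.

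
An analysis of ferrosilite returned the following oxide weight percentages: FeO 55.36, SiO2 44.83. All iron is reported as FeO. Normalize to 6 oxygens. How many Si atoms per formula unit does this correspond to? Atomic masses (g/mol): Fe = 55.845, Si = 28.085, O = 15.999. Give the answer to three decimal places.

1.978 Si apfu

FeO: 55.36/71.844 = 0.77056 mol → 0.77056 mol Fe, 0.77056 mol O.
SiO2: 44.83/60.083 = 0.74613 mol → 0.74613 mol Si, 1.49226 mol O.
Total oxygen = 2.26282 mol. Normalization factor = 6/2.26282 = 2.65156.
Si per 6 O = 0.74613 × 2.65156 = 1.978.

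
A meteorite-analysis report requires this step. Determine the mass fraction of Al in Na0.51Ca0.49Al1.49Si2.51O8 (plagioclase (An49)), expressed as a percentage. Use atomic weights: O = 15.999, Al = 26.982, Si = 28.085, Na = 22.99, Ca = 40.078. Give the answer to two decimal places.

14.89 mass %

Molar mass of Na0.51Ca0.49Al1.49Si2.51O8: 0.51*22.99 + 0.49*40.078 + 1.49*26.982 + 2.51*28.085 + 8*15.999 = 270.052 g/mol.
Mass of Al per formula unit: 1.49 × 26.982 = 40.203 g.
Weight fraction Al = 40.203 / 270.052 = 0.1489.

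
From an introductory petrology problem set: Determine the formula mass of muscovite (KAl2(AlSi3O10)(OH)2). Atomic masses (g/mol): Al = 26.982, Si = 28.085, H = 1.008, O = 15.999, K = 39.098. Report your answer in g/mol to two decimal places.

398.30 g/mol

The formula mass is the sum 1*39.098 + 3*26.982 + 3*28.085 + 12*15.999 + 2*1.008.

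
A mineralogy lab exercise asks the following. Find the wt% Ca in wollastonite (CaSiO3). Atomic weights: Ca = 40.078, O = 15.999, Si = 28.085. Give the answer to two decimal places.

Formula mass = 1×40.078 + 1×28.085 + 3×15.999 = 116.160 g/mol, of which 40.078 g is Ca.
So Ca makes up 40.078/116.160 = 0.3450 of the mass, i.e. 34.50%.

34.50 wt%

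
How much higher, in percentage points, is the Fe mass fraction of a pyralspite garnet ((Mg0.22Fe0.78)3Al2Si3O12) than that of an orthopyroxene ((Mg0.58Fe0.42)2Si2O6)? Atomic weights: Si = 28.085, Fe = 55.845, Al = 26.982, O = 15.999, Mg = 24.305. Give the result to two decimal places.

6.76 percentage points

First mineral: 130.677 g Fe in 476.926 g formula = 27.40 wt% Fe.
Second mineral: 46.910 g Fe in 227.268 g formula = 20.64 wt% Fe.
27.40% − 20.64% gives a difference of 6.76 percentage points.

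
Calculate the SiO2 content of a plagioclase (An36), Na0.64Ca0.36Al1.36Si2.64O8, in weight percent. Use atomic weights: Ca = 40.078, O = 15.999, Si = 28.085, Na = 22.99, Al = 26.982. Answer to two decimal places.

M(Na0.64Ca0.36Al1.36Si2.64O8) = 267.974 g/mol; M(SiO2) = 60.083 g/mol.
Moles SiO2 per formula unit = 2.64 Si ÷ 1 = 2.6400.
SiO2 fraction = (2.6400 × 60.083) / 267.974 = 158.619/267.974 = 0.5919.

59.19 wt%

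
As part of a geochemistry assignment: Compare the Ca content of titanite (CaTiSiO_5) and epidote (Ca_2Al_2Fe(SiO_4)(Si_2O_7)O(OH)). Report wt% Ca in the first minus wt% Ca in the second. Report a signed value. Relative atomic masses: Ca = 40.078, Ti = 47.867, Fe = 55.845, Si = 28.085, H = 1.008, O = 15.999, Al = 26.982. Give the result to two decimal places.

3.86 percentage points

Ca in CaTiSiO_5: molar mass 196.025 g/mol; 1×40.078 = 40.078 g → 20.45 wt%.
Ca in Ca_2Al_2Fe(SiO_4)(Si_2O_7)O(OH): molar mass 483.215 g/mol; 2×40.078 = 80.156 g → 16.59 wt%.
Difference = 20.45 − 16.59 = 3.86 percentage points.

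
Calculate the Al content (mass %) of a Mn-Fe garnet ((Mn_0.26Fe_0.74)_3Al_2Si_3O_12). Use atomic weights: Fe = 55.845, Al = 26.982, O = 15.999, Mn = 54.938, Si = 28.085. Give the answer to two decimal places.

Formula mass = 0.78×54.938 + 2.22×55.845 + 2×26.982 + 3×28.085 + 12×15.999 = 497.035 g/mol, of which 53.964 g is Al.
So Al makes up 53.964/497.035 = 0.1086 of the mass, i.e. 10.86%.

10.86 mass %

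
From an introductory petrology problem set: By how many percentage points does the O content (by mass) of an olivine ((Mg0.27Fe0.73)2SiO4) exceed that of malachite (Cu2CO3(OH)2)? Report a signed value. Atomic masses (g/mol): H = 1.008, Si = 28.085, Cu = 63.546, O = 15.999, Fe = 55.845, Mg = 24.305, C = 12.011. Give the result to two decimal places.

-1.91 percentage points

O in (Mg0.27Fe0.73)2SiO4: molar mass 186.739 g/mol; 4×15.999 = 63.996 g → 34.27 wt%.
O in Cu2CO3(OH)2: molar mass 221.114 g/mol; 5×15.999 = 79.995 g → 36.18 wt%.
Difference = 34.27 − 36.18 = -1.91 percentage points.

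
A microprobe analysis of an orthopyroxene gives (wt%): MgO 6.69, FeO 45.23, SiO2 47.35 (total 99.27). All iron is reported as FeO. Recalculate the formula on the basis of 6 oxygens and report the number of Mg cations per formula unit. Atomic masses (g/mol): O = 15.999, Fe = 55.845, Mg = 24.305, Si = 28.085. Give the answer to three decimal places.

MgO: 6.69/40.304 = 0.16599 mol → 0.16599 mol Mg, 0.16599 mol O.
FeO: 45.23/71.844 = 0.62956 mol → 0.62956 mol Fe, 0.62956 mol O.
SiO2: 47.35/60.083 = 0.78808 mol → 0.78808 mol Si, 1.57616 mol O.
Total oxygen = 2.37171 mol. Normalization factor = 6/2.37171 = 2.52982.
Mg per 6 O = 0.16599 × 2.52982 = 0.420.

0.420 Mg apfu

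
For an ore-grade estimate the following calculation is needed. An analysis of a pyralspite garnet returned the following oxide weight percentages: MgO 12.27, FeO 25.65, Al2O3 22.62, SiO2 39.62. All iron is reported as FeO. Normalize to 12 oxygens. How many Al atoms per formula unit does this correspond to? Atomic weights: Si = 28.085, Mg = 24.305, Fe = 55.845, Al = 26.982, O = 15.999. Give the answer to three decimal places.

MgO: 12.27/40.304 = 0.30444 mol → 0.30444 mol Mg, 0.30444 mol O.
FeO: 25.65/71.844 = 0.35702 mol → 0.35702 mol Fe, 0.35702 mol O.
Al2O3: 22.62/101.961 = 0.22185 mol → 0.44370 mol Al, 0.66555 mol O.
SiO2: 39.62/60.083 = 0.65942 mol → 0.65942 mol Si, 1.31884 mol O.
Total oxygen = 2.64585 mol. Normalization factor = 12/2.64585 = 4.53540.
Al per 12 O = 0.44370 × 4.53540 = 2.012.

2.012 Al apfu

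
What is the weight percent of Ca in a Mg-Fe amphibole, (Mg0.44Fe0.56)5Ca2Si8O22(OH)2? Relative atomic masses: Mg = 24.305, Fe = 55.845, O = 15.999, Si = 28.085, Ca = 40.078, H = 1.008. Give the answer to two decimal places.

Formula mass = 2.20×24.305 + 2.80×55.845 + 2×40.078 + 8×28.085 + 24×15.999 + 2×1.008 = 900.665 g/mol, of which 80.156 g is Ca.
So Ca makes up 80.156/900.665 = 0.0890 of the mass, i.e. 8.90%.

8.90 weight percent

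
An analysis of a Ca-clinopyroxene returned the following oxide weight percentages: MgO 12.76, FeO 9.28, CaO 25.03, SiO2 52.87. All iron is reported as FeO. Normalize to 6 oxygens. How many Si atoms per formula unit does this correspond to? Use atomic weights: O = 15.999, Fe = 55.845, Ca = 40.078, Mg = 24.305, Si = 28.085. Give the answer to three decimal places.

1.991 Si apfu

12.76 wt% MgO ÷ 40.304 g/mol = 0.31659 mol, giving 0.31659 Mg and 0.31659 O.
9.28 wt% FeO ÷ 71.844 g/mol = 0.12917 mol, giving 0.12917 Fe and 0.12917 O.
25.03 wt% CaO ÷ 56.077 g/mol = 0.44635 mol, giving 0.44635 Ca and 0.44635 O.
52.87 wt% SiO2 ÷ 60.083 g/mol = 0.87995 mol, giving 0.87995 Si and 1.75990 O.
Oxygen sums to 2.65201; scaling by 6/2.65201 = 2.26243 puts the formula on 6 O.
Si: 0.87995 × 2.26243 = 1.991 atoms per formula unit.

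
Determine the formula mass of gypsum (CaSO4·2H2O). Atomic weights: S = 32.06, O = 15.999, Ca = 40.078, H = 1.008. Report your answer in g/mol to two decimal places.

Ca: 1 × 40.078 = 40.0780
S: 1 × 32.06 = 32.0600
O: 6 × 15.999 = 95.9940
H: 4 × 1.008 = 4.0320
Summing the contributions gives the formula mass.

172.16 g/mol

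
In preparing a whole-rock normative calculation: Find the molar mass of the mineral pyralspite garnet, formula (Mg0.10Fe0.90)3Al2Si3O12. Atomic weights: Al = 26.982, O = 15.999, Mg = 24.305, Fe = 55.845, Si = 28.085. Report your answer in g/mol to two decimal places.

M = 0.30*24.305 + 2.70*55.845 + 2*26.982 + 3*28.085 + 12*15.999

488.28 g/mol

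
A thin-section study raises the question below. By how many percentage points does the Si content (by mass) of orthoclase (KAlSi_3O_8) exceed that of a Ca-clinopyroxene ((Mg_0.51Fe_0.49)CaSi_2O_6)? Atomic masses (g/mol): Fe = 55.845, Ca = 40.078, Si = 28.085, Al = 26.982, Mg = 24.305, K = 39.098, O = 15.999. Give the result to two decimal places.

Si in KAlSi_3O_8: molar mass 278.327 g/mol; 3×28.085 = 84.255 g → 30.27 wt%.
Si in (Mg_0.51Fe_0.49)CaSi_2O_6: molar mass 232.002 g/mol; 2×28.085 = 56.170 g → 24.21 wt%.
Difference = 30.27 − 24.21 = 6.06 percentage points.

6.06 percentage points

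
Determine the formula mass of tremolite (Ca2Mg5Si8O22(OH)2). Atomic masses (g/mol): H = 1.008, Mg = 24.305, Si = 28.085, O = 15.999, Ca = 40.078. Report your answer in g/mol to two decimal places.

812.35 g/mol

M = 2(40.078) + 5(24.305) + 8(28.085) + 24(15.999) + 2(1.008)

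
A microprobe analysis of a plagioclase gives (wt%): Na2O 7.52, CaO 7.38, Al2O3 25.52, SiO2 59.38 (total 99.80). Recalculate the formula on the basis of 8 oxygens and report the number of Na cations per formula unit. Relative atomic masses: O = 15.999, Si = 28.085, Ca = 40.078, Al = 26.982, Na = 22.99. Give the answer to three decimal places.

0.651 Na apfu

Na2O: 7.52/61.979 = 0.12133 mol → 0.24266 mol Na, 0.12133 mol O.
CaO: 7.38/56.077 = 0.13160 mol → 0.13160 mol Ca, 0.13160 mol O.
Al2O3: 25.52/101.961 = 0.25029 mol → 0.50058 mol Al, 0.75087 mol O.
SiO2: 59.38/60.083 = 0.98830 mol → 0.98830 mol Si, 1.97660 mol O.
Total oxygen = 2.98040 mol. Normalization factor = 8/2.98040 = 2.68420.
Na per 8 O = 0.24266 × 2.68420 = 0.651.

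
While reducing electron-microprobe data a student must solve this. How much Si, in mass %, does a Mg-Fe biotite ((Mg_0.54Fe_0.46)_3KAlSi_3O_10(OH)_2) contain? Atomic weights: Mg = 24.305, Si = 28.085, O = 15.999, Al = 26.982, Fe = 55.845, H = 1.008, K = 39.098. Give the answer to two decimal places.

18.29 mass %

M((Mg_0.54Fe_0.46)_3KAlSi_3O_10(OH)_2) = 460.779 g/mol.
Si contributes 3 × 28.085 = 84.255 g per mole.
84.255/460.779 = 0.1829 → 18.29%.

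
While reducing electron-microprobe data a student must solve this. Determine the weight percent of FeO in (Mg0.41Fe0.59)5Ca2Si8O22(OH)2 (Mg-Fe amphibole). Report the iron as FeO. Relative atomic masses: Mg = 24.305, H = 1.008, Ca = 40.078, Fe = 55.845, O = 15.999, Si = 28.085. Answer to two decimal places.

Molar mass of (Mg0.41Fe0.59)5Ca2Si8O22(OH)2 = 2.05×24.305 + 2.95×55.845 + 2×40.078 + 8×28.085 + 24×15.999 + 2×1.008 = 905.396 g/mol.
Each formula unit contains 2.95 Fe, equivalent to 2.95/1 = 2.9500 mol FeO.
M(FeO) = 1×55.845 + 1×15.999 = 71.844 g/mol.
Mass of FeO per formula unit = 2.9500 × 71.844 = 211.940 g.
FeO wt% = 211.940 / 905.396 × 100 = 23.41%.

23.41 wt%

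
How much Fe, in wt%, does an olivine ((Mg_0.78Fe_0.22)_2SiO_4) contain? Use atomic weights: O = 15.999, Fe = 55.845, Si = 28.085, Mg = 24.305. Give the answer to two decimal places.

M((Mg_0.78Fe_0.22)_2SiO_4) = 154.569 g/mol.
Fe contributes 0.44 × 55.845 = 24.572 g per mole.
24.572/154.569 = 0.1590 → 15.90%.

15.90 wt%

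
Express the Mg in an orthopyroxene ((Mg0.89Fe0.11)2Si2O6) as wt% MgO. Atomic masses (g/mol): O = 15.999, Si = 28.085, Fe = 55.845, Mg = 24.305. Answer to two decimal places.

34.54 wt%

Molar mass of (Mg0.89Fe0.11)2Si2O6 = 1.78×24.305 + 0.22×55.845 + 2×28.085 + 6×15.999 = 207.713 g/mol.
Each formula unit contains 1.78 Mg, equivalent to 1.78/1 = 1.7800 mol MgO.
M(MgO) = 1×24.305 + 1×15.999 = 40.304 g/mol.
Mass of MgO per formula unit = 1.7800 × 40.304 = 71.741 g.
MgO wt% = 71.741 / 207.713 × 100 = 34.54%.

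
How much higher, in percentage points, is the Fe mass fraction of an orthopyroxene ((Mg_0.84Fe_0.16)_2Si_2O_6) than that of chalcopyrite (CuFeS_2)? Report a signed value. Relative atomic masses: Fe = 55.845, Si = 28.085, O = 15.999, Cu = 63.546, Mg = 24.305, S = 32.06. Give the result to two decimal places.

-21.96 percentage points

M((Mg_0.84Fe_0.16)_2Si_2O_6) = 210.867 g/mol, so wt% Fe = 17.870/210.867 × 100 = 8.47%.
M(CuFeS_2) = 183.511 g/mol, so wt% Fe = 55.845/183.511 × 100 = 30.43%.
8.47 − 30.43 = -21.96 pp.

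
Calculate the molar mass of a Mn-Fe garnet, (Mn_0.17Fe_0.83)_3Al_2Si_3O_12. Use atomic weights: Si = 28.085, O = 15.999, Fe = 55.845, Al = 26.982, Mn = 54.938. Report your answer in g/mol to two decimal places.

497.28 g/mol

M = 0.51×54.938 + 2.49×55.845 + 2×26.982 + 3×28.085 + 12×15.999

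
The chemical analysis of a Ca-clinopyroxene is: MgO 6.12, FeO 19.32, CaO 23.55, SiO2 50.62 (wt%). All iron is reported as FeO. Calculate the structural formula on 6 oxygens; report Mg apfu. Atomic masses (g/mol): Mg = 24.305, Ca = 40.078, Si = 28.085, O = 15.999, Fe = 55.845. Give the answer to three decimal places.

MgO (M=40.304): mol = 0.15185; Mg = 0.15185, O = 0.15185.
FeO (M=71.844): mol = 0.26892; Fe = 0.26892, O = 0.26892.
CaO (M=56.077): mol = 0.41996; Ca = 0.41996, O = 0.41996.
SiO2 (M=60.083): mol = 0.84250; Si = 0.84250, O = 1.68500.
ΣO = 2.52573; factor = 6/ΣO = 2.37555.
Mg apfu = 0.15185 × 2.37555 = 0.361.

0.361 Mg apfu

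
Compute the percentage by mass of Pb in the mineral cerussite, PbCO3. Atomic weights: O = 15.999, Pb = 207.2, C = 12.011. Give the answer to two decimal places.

Formula mass = 1·207.2 + 1·12.011 + 3·15.999 = 267.208 g/mol, of which 207.200 g is Pb.
So Pb makes up 207.200/267.208 = 0.7754 of the mass, i.e. 77.54%.

77.54 mass %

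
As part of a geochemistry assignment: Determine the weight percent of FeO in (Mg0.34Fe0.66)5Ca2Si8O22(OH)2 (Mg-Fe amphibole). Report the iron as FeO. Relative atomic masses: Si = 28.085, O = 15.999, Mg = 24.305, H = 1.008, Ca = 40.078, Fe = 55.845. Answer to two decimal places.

M((Mg0.34Fe0.66)5Ca2Si8O22(OH)2) = 916.435 g/mol; M(FeO) = 71.844 g/mol.
Moles FeO per formula unit = 3.30 Fe ÷ 1 = 3.3000.
FeO fraction = (3.3000 × 71.844) / 916.435 = 237.085/916.435 = 0.2587.

25.87 wt%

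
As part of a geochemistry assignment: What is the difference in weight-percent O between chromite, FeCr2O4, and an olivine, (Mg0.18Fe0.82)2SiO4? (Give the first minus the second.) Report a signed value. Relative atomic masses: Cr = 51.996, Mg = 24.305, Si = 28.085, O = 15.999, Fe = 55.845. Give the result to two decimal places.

-4.67 percentage points

M(FeCr2O4) = 223.833 g/mol, so wt% O = 63.996/223.833 × 100 = 28.59%.
M((Mg0.18Fe0.82)2SiO4) = 192.417 g/mol, so wt% O = 63.996/192.417 × 100 = 33.26%.
28.59 − 33.26 = -4.67 pp.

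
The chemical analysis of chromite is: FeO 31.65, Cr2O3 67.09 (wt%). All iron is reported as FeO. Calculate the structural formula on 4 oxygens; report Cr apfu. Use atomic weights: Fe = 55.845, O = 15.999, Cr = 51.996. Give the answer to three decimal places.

31.65 wt% FeO ÷ 71.844 g/mol = 0.44054 mol, giving 0.44054 Fe and 0.44054 O.
67.09 wt% Cr2O3 ÷ 151.989 g/mol = 0.44141 mol, giving 0.88282 Cr and 1.32423 O.
Oxygen sums to 1.76477; scaling by 4/1.76477 = 2.26658 puts the formula on 4 O.
Cr: 0.88282 × 2.26658 = 2.001 atoms per formula unit.

2.001 Cr apfu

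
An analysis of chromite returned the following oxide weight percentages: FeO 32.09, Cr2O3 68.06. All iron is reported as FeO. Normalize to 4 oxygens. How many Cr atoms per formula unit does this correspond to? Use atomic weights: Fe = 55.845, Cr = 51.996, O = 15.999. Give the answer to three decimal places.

2.001 Cr apfu

32.09 wt% FeO ÷ 71.844 g/mol = 0.44666 mol, giving 0.44666 Fe and 0.44666 O.
68.06 wt% Cr2O3 ÷ 151.989 g/mol = 0.44780 mol, giving 0.89560 Cr and 1.34340 O.
Oxygen sums to 1.79006; scaling by 4/1.79006 = 2.23456 puts the formula on 4 O.
Cr: 0.89560 × 2.23456 = 2.001 atoms per formula unit.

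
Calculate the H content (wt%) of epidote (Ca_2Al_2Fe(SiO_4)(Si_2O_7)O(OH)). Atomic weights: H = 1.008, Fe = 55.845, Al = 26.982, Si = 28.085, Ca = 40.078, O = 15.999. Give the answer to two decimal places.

0.21 wt%

Molar mass of Ca_2Al_2Fe(SiO_4)(Si_2O_7)O(OH): 2×40.078 + 2×26.982 + 1×55.845 + 3×28.085 + 13×15.999 + 1×1.008 = 483.215 g/mol.
Mass of H per formula unit: 1 × 1.008 = 1.008 g.
Weight fraction H = 1.008 / 483.215 = 0.0021.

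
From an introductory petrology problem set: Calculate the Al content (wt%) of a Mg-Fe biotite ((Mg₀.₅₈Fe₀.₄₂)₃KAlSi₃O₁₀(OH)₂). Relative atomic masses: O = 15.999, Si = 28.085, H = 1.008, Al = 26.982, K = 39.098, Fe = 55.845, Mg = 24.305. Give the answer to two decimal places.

5.90 wt%

M((Mg₀.₅₈Fe₀.₄₂)₃KAlSi₃O₁₀(OH)₂) = 456.994 g/mol.
Al contributes 1 × 26.982 = 26.982 g per mole.
26.982/456.994 = 0.0590 → 5.90%.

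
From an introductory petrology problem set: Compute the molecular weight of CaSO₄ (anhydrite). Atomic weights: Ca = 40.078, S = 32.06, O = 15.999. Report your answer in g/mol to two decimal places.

Ca: 1 × 40.078 = 40.0780
S: 1 × 32.06 = 32.0600
O: 4 × 15.999 = 63.9960
Summing the contributions gives the formula mass.

136.13 g/mol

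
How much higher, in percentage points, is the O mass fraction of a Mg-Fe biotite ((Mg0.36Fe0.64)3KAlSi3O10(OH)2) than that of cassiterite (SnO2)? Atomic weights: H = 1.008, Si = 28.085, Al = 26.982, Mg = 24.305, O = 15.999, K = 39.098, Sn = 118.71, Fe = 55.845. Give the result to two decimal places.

First mineral: 191.988 g O in 477.811 g formula = 40.18 wt% O.
Second mineral: 31.998 g O in 150.708 g formula = 21.23 wt% O.
40.18% − 21.23% gives a difference of 18.95 percentage points.

18.95 percentage points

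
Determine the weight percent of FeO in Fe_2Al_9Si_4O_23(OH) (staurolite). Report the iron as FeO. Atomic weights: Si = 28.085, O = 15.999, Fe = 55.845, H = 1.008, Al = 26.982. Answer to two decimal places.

Formula mass = 851.852 g/mol.
2 Fe → 2.0000 mol FeO per formula unit; M(FeO) = 71.844, so FeO mass = 143.688 g.
143.688/851.852 × 100 = 16.87 wt%.

16.87 wt%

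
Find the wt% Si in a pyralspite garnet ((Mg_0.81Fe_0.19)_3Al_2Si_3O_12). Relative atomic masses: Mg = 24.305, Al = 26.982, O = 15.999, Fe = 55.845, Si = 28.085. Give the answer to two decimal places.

Formula mass = 2.43·24.305 + 0.57·55.845 + 2·26.982 + 3·28.085 + 12·15.999 = 421.100 g/mol, of which 84.255 g is Si.
So Si makes up 84.255/421.100 = 0.2001 of the mass, i.e. 20.01%.

20.01 weight percent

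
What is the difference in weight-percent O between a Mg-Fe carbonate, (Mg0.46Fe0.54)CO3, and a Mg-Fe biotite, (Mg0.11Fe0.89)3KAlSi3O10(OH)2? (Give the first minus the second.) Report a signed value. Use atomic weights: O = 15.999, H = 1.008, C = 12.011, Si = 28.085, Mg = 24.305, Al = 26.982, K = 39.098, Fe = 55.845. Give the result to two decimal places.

9.07 percentage points

O in (Mg0.46Fe0.54)CO3: molar mass 101.345 g/mol; 3×15.999 = 47.997 g → 47.36 wt%.
O in (Mg0.11Fe0.89)3KAlSi3O10(OH)2: molar mass 501.466 g/mol; 12×15.999 = 191.988 g → 38.29 wt%.
Difference = 47.36 − 38.29 = 9.07 percentage points.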